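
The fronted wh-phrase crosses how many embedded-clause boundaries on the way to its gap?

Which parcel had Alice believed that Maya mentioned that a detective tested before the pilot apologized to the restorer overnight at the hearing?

"which parcel" is extracted from the object of "tested".
Boundaries crossed, outermost first: [that], [that] — 2 in total.

2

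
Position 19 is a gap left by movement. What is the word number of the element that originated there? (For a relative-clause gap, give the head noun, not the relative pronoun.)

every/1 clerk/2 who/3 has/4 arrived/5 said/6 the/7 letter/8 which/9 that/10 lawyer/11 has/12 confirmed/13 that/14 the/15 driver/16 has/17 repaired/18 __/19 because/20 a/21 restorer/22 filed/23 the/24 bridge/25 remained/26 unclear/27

8

The gap at 19 is the object of "repaired", inside a relative clause.
The relative pronoun is "which" (word 9); it is bound by the head noun immediately before it.
Its filler is the head noun "letter", at word 8.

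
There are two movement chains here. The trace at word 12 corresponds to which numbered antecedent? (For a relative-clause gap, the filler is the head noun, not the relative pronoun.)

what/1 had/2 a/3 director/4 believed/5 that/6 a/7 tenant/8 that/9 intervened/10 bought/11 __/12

1

The marked gap is the direct object of "bought".
Its filler is the fronted wh-phrase "what", at word 1.
(The other dependency links word 8 to a gap after word 9.)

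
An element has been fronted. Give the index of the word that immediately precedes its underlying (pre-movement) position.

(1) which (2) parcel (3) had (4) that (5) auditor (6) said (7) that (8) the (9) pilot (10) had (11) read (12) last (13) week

11

The displaced element is "which parcel" (word 2).
It is linked across 1 clause boundary (that).
It functions as the direct object of "read", so the gap sits immediately after word 11 ("read").
Base order: That auditor had said that the pilot had read which parcel last week.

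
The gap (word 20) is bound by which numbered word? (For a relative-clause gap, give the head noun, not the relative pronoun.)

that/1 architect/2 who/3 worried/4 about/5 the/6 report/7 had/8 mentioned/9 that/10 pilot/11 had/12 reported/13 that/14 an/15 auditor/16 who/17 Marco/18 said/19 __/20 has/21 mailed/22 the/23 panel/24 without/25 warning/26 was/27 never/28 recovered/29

The gap at 20 is the subject of "mailed", inside a relative clause.
The relative pronoun is "who" (word 17); it is bound by the head noun immediately before it.
Its filler is the head noun "auditor", at word 16.

16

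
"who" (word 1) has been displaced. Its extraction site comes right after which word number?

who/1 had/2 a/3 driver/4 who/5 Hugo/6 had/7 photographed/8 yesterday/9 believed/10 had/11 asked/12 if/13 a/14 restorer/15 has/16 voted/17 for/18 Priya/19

The displaced element is "who" (word 1).
It is linked across 1 clause boundary (Ø).
It functions as the subject of "asked", so the gap sits immediately after word 10 ("believed").
Base order: A driver who Hugo had photographed yesterday had believed that who had asked if a restorer has voted for Priya.

10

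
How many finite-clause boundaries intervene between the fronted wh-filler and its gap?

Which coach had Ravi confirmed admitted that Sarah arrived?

"which coach" is extracted from the subject of "admitted".
Boundaries crossed, outermost first: [Ø] — 1 in total.

1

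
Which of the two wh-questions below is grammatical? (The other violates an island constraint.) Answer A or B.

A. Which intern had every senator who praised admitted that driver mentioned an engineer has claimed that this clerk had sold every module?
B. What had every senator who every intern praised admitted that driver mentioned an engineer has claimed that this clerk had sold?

In A, the wh-phrase is extracted from inside a complex-NP island (relative clause) (introduced by "who"), which blocks movement.
In B, the extraction path crosses only that-complement boundaries, which are transparent.
So B is grammatical.

B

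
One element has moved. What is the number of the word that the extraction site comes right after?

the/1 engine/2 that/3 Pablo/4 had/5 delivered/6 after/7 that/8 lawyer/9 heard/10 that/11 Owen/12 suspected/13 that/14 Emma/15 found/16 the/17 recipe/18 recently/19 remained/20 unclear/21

6

The displaced element is "the engine" (word 2).
It functions as the direct object of "delivered", so the gap sits immediately after word 6 ("delivered").
Base order: Pablo had delivered the engine after that lawyer heard that Owen suspected that Emma found the recipe recently.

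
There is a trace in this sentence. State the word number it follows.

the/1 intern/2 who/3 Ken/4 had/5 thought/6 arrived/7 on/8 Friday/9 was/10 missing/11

The displaced element is "the intern" (word 2).
It is linked across 1 clause boundary (Ø).
It functions as the subject of "arrived", so the gap sits immediately after word 6 ("thought").
Base order: Ken had thought that the intern arrived on Friday.

6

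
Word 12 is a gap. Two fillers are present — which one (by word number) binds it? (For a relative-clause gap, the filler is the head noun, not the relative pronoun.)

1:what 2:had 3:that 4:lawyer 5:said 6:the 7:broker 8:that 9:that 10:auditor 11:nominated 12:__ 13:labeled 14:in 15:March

The marked gap is inside the relative clause, the direct object of "nominated".
Its filler is the head noun "broker" (via "that"), at word 7.
(The other dependency links word 1 to a gap after word 13.)

7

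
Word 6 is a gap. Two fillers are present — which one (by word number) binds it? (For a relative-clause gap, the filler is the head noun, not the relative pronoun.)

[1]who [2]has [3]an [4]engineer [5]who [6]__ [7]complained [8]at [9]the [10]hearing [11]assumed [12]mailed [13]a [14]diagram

4

The marked gap is inside the relative clause, the subject of "complained".
Its filler is the head noun "engineer" (via "who"), at word 4.
(The other dependency links word 1 to a gap after word 11.)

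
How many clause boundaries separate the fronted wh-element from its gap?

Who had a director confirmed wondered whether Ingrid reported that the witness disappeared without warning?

1

"who" is extracted from the subject of "wondered".
Boundaries crossed, outermost first: [Ø] — 1 in total.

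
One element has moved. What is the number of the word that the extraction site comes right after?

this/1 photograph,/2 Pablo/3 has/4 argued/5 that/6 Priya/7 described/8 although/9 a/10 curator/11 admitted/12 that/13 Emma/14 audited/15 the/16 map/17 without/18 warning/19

The displaced element is "this photograph" (word 2).
It is linked across 1 clause boundary (that).
It functions as the direct object of "described", so the gap sits immediately after word 8 ("described").
Base order: Pablo has argued that Priya described this photograph although a curator admitted that Emma audited the map without warning.

8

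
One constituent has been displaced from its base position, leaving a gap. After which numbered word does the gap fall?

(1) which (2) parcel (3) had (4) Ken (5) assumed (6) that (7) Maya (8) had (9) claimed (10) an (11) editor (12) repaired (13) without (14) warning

The displaced element is "which parcel" (word 2).
It is linked across 2 clause boundaries (that → Ø).
It functions as the direct object of "repaired", so the gap sits immediately after word 12 ("repaired").
Base order: Ken had assumed that Maya had claimed an editor repaired which parcel without warning.

12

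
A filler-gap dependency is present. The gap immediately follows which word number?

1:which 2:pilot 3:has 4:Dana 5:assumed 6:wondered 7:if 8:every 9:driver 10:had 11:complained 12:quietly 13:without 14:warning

5

The displaced element is "which pilot" (word 2).
It is linked across 1 clause boundary (Ø).
It functions as the subject of "wondered", so the gap sits immediately after word 5 ("assumed").
Base order: Dana has assumed that which pilot wondered if every driver had complained quietly without warning.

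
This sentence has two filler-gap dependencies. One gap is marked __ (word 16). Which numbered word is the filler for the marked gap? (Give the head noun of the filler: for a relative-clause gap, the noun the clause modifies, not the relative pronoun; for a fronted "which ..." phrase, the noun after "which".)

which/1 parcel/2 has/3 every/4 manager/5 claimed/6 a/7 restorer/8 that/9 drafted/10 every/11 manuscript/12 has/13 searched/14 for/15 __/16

The marked gap is the object of the preposition "for" of "searched".
Its filler is the fronted wh-phrase "which parcel", at word 2.
(The other dependency links word 8 to a gap after word 9.)

2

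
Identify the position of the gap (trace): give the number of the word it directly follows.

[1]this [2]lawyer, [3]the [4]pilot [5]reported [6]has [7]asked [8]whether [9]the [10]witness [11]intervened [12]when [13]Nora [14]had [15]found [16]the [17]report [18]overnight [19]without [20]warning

The displaced element is "this lawyer" (word 2).
It is linked across 1 clause boundary (Ø).
It functions as the subject of "asked", so the gap sits immediately after word 5 ("reported").
Base order: The pilot reported that this lawyer has asked whether the witness intervened when Nora had found the report overnight without warning.

5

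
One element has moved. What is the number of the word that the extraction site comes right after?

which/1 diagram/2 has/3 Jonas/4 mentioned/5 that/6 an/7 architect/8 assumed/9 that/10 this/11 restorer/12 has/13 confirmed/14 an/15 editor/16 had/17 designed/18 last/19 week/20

18

The displaced element is "which diagram" (word 2).
It is linked across 3 clause boundaries (that → that → Ø).
It functions as the direct object of "designed", so the gap sits immediately after word 18 ("designed").
Base order: Jonas has mentioned that an architect assumed that this restorer has confirmed an editor had designed which diagram last week.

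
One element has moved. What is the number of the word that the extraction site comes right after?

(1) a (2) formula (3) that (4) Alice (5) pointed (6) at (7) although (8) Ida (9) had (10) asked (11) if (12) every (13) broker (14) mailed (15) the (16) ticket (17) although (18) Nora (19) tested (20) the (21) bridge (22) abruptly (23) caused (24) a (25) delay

The displaced element is "a formula" (word 2).
It functions as the object of the preposition "at" of "pointed", so the gap sits immediately after word 6 ("at").
Base order: Alice pointed at a formula although Ida had asked if every broker mailed the ticket although Nora tested the bridge abruptly.

6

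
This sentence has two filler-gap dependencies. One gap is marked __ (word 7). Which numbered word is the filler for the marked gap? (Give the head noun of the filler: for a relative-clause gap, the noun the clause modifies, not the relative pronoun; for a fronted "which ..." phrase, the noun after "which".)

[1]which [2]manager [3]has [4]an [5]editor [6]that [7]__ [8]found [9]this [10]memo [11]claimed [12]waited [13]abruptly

5

The marked gap is inside the relative clause, the subject of "found".
Its filler is the head noun "editor" (via "that"), at word 5.
(The other dependency links word 2 to a gap after word 11.)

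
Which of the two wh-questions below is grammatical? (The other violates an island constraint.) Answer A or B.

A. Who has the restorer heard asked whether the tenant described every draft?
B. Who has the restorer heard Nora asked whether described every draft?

In B, the wh-phrase is extracted from inside a wh-island (introduced by "whether"), which blocks movement.
In A, the extraction path crosses only that-complement boundaries, which are transparent.
So A is grammatical.

A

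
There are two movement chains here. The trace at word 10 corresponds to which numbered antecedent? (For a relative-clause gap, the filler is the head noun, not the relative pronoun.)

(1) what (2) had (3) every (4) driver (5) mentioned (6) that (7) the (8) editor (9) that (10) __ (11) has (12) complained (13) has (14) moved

8

The marked gap is inside the relative clause, the subject of "complained".
Its filler is the head noun "editor" (via "that"), at word 8.
(The other dependency links word 1 to a gap after word 14.)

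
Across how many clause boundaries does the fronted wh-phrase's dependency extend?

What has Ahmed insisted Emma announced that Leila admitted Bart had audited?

3

"what" is extracted from the object of "audited".
Boundaries crossed, outermost first: [Ø], [that], [Ø] — 3 in total.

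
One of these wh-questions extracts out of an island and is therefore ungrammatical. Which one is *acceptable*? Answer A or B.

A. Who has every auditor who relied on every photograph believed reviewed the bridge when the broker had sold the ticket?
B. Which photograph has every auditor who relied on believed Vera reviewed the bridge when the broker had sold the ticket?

A

In B, the wh-phrase is extracted from inside a complex-NP island (relative clause) (introduced by "who"), which blocks movement.
In A, the extraction path crosses only that-complement boundaries, which are transparent.
So A is grammatical.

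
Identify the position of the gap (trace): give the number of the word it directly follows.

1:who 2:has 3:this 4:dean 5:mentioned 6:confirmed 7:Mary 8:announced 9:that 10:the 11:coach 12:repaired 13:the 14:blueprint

The displaced element is "who" (word 1).
It is linked across 1 clause boundary (Ø).
It functions as the subject of "confirmed", so the gap sits immediately after word 5 ("mentioned").
Base order: This dean has mentioned that who confirmed Mary announced that the coach repaired the blueprint.

5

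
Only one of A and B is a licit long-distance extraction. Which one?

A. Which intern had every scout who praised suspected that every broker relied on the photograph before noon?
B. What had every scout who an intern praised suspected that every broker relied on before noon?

In A, the wh-phrase is extracted from inside a complex-NP island (relative clause) (introduced by "who"), which blocks movement.
In B, the extraction path crosses only that-complement boundaries, which are transparent.
So B is grammatical.

B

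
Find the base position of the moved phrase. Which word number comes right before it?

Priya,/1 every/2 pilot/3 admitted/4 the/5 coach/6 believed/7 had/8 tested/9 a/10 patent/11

7

The displaced element is "Priya" (word 1).
It is linked across 2 clause boundaries (Ø → Ø).
It functions as the subject of "tested", so the gap sits immediately after word 7 ("believed").
Base order: Every pilot admitted the coach believed Priya had tested a patent.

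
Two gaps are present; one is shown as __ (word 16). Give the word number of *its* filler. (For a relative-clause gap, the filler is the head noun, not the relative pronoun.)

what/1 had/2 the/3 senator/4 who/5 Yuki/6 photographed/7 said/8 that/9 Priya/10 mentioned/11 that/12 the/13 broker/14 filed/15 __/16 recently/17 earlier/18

The marked gap is the direct object of "filed".
Its filler is the fronted wh-phrase "what", at word 1.
(The other dependency links word 4 to a gap after word 7.)

1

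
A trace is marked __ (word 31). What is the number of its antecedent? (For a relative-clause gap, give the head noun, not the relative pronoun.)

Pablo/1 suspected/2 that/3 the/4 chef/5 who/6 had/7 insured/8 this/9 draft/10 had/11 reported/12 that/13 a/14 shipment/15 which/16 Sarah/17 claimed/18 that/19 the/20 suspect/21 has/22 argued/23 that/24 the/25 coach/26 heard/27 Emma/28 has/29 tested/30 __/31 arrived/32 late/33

The gap at 31 is the object of "tested", inside a relative clause.
The relative pronoun is "which" (word 16); it is bound by the head noun immediately before it.
Its filler is the head noun "shipment", at word 15.

15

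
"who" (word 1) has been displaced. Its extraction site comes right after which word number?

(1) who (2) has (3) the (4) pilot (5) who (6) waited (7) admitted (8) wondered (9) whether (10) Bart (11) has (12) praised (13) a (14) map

The displaced element is "who" (word 1).
It is linked across 1 clause boundary (Ø).
It functions as the subject of "wondered", so the gap sits immediately after word 7 ("admitted").
Base order: The pilot who waited has admitted that who wondered whether Bart has praised a map.

7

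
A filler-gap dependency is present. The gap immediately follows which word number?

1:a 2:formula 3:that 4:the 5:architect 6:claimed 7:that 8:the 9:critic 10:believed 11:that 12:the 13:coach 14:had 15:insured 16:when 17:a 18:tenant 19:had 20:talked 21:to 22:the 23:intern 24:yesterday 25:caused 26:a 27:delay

15

The displaced element is "a formula" (word 2).
It is linked across 2 clause boundaries (that → that).
It functions as the direct object of "insured", so the gap sits immediately after word 15 ("insured").
Base order: The architect claimed that the critic believed that the coach had insured a formula when a tenant had talked to the intern yesterday.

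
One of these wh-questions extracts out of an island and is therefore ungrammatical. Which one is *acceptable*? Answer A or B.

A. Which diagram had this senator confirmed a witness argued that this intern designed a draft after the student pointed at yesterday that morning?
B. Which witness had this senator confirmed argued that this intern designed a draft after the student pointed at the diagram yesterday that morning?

B

In A, the wh-phrase is extracted from inside an adjunct island (introduced by "after"), which blocks movement.
In B, the extraction path crosses only that-complement boundaries, which are transparent.
So B is grammatical.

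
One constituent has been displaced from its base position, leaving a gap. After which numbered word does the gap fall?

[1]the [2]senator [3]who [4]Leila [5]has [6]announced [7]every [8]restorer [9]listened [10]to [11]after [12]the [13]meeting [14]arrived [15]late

The displaced element is "the senator" (word 2).
It is linked across 1 clause boundary (Ø).
It functions as the object of the preposition "to" of "listened", so the gap sits immediately after word 10 ("to").
Base order: Leila has announced every restorer listened to the senator after the meeting.

10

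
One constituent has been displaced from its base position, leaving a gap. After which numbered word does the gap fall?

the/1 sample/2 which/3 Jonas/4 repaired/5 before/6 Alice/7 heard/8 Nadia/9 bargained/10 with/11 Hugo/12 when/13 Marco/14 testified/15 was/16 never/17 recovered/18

The displaced element is "the sample" (word 2).
It functions as the direct object of "repaired", so the gap sits immediately after word 5 ("repaired").
Base order: Jonas repaired the sample before Alice heard Nadia bargained with Hugo when Marco testified.

5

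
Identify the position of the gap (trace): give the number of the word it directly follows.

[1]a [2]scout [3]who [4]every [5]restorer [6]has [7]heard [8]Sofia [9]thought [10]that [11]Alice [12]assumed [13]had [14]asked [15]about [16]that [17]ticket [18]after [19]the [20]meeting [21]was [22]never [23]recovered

12

The displaced element is "a scout" (word 2).
It is linked across 3 clause boundaries (Ø → that → Ø).
It functions as the subject of "asked", so the gap sits immediately after word 12 ("assumed").
Base order: Every restorer has heard Sofia thought that Alice assumed a scout had asked about that ticket after the meeting.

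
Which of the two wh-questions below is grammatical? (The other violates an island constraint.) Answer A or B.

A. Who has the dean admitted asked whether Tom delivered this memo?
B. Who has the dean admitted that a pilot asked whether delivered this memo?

A

In B, the wh-phrase is extracted from inside a wh-island (introduced by "whether"), which blocks movement.
In A, the extraction path crosses only that-complement boundaries, which are transparent.
So A is grammatical.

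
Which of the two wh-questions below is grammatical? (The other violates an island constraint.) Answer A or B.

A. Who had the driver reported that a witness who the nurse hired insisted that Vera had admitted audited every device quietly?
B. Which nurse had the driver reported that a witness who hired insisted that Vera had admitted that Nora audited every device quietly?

A

In B, the wh-phrase is extracted from inside a complex-NP island (relative clause) (introduced by "who"), which blocks movement.
In A, the extraction path crosses only that-complement boundaries, which are transparent.
So A is grammatical.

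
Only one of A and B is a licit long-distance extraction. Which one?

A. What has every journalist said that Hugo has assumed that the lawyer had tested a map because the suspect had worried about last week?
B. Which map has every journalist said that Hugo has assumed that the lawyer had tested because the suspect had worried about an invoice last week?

B

In A, the wh-phrase is extracted from inside an adjunct island (introduced by "because"), which blocks movement.
In B, the extraction path crosses only that-complement boundaries, which are transparent.
So B is grammatical.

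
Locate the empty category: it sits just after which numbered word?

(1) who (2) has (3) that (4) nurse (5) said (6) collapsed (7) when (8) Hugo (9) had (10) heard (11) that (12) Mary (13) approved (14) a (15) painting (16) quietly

The displaced element is "who" (word 1).
It is linked across 1 clause boundary (Ø).
It functions as the subject of "collapsed", so the gap sits immediately after word 5 ("said").
Base order: That nurse has said that who collapsed when Hugo had heard that Mary approved a painting quietly.

5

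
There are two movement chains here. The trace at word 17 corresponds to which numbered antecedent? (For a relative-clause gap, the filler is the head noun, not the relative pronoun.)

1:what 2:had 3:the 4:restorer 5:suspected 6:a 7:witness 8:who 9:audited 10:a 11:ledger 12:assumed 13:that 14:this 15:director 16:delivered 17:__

The marked gap is the direct object of "delivered".
Its filler is the fronted wh-phrase "what", at word 1.
(The other dependency links word 7 to a gap after word 8.)

1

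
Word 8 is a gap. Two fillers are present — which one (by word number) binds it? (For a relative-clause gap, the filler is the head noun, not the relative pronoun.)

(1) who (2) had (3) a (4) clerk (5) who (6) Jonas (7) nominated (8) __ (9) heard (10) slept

The marked gap is inside the relative clause, the direct object of "nominated".
Its filler is the head noun "clerk" (via "who"), at word 4.
(The other dependency links word 1 to a gap after word 9.)

4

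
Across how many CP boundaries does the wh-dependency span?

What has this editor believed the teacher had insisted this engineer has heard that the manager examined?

"what" is extracted from the object of "examined".
Boundaries crossed, outermost first: [Ø], [Ø], [that] — 3 in total.

3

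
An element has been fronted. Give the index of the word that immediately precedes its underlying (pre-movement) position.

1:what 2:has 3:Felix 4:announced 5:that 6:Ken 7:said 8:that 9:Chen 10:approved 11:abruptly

10

The displaced element is "what" (word 1).
It is linked across 2 clause boundaries (that → that).
It functions as the direct object of "approved", so the gap sits immediately after word 10 ("approved").
Base order: Felix has announced that Ken said that Chen approved what abruptly.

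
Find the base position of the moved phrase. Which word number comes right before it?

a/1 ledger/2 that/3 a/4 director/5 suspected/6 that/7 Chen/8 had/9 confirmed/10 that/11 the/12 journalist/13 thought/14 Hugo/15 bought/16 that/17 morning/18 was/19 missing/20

16

The displaced element is "a ledger" (word 2).
It is linked across 3 clause boundaries (that → that → Ø).
It functions as the direct object of "bought", so the gap sits immediately after word 16 ("bought").
Base order: A director suspected that Chen had confirmed that the journalist thought Hugo bought a ledger that morning.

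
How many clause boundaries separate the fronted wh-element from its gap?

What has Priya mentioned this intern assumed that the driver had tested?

2

"what" is extracted from the object of "tested".
Boundaries crossed, outermost first: [Ø], [that] — 2 in total.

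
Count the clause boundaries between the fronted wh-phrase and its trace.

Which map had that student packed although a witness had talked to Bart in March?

0

"which map" originates inside the matrix clause — no clause boundary is crossed.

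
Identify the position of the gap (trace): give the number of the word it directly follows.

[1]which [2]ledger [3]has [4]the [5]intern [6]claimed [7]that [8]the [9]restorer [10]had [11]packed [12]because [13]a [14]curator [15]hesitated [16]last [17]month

The displaced element is "which ledger" (word 2).
It is linked across 1 clause boundary (that).
It functions as the direct object of "packed", so the gap sits immediately after word 11 ("packed").
Base order: The intern has claimed that the restorer had packed which ledger because a curator hesitated last month.

11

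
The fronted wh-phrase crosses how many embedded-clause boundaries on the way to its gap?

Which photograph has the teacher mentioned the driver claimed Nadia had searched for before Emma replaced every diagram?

"which photograph" is extracted from the PP object of "searched".
Boundaries crossed, outermost first: [Ø], [Ø] — 2 in total.

2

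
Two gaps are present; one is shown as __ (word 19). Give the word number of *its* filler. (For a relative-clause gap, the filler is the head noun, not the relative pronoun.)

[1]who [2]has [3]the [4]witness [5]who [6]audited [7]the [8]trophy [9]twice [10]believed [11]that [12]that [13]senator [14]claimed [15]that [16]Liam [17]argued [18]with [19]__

The marked gap is the object of the preposition "with" of "argued".
Its filler is the fronted wh-phrase "who", at word 1.
(The other dependency links word 4 to a gap after word 5.)

1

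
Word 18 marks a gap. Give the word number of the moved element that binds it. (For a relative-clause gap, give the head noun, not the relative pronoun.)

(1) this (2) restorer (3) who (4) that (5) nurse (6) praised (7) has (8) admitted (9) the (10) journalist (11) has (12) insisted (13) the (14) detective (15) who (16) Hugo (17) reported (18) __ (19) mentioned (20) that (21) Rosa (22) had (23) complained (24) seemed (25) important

The gap at 18 is the subject of "mentioned", inside a relative clause.
The relative pronoun is "who" (word 15); it is bound by the head noun immediately before it.
Its filler is the head noun "detective", at word 14.

14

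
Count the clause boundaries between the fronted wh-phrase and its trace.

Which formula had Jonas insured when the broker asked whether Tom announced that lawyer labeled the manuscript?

"which formula" originates inside the matrix clause — no clause boundary is crossed.

0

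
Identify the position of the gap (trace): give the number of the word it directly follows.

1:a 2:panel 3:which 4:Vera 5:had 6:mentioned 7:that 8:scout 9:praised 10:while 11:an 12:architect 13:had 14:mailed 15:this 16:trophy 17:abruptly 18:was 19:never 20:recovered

The displaced element is "a panel" (word 2).
It is linked across 1 clause boundary (Ø).
It functions as the direct object of "praised", so the gap sits immediately after word 9 ("praised").
Base order: Vera had mentioned that scout praised a panel while an architect had mailed this trophy abruptly.

9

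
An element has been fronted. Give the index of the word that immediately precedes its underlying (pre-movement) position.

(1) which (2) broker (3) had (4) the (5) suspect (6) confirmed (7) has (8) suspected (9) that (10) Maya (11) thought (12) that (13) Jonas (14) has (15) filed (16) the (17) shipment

The displaced element is "which broker" (word 2).
It is linked across 1 clause boundary (Ø).
It functions as the subject of "suspected", so the gap sits immediately after word 6 ("confirmed").
Base order: The suspect had confirmed which broker has suspected that Maya thought that Jonas has filed the shipment.

6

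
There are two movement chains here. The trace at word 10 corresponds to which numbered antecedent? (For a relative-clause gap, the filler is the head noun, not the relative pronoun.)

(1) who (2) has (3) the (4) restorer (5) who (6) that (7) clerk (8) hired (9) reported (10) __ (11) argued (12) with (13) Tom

1

The marked gap is the subject of "argued".
Its filler is the fronted wh-phrase "who", at word 1.
(The other dependency links word 4 to a gap after word 8.)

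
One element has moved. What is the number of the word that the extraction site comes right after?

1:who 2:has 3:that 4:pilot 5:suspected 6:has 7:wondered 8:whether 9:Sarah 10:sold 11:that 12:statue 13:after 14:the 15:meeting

5

The displaced element is "who" (word 1).
It is linked across 1 clause boundary (Ø).
It functions as the subject of "wondered", so the gap sits immediately after word 5 ("suspected").
Base order: That pilot has suspected who has wondered whether Sarah sold that statue after the meeting.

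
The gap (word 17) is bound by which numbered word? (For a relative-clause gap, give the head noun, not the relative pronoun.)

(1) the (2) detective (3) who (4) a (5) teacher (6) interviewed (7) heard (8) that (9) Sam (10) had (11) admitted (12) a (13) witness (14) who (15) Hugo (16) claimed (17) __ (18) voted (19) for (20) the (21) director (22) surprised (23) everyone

13

The gap at 17 is the subject of "voted", inside a relative clause.
The relative pronoun is "who" (word 14); it is bound by the head noun immediately before it.
Its filler is the head noun "witness", at word 13.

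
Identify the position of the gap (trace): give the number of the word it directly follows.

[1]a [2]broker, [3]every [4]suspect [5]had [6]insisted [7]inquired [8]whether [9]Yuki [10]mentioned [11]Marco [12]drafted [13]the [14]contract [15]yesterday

6

The displaced element is "a broker" (word 2).
It is linked across 1 clause boundary (Ø).
It functions as the subject of "inquired", so the gap sits immediately after word 6 ("insisted").
Base order: Every suspect had insisted a broker inquired whether Yuki mentioned Marco drafted the contract yesterday.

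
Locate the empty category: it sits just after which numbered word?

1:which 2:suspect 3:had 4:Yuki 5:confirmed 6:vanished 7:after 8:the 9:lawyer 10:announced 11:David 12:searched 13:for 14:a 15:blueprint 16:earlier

5

The displaced element is "which suspect" (word 2).
It is linked across 1 clause boundary (Ø).
It functions as the subject of "vanished", so the gap sits immediately after word 5 ("confirmed").
Base order: Yuki had confirmed which suspect vanished after the lawyer announced David searched for a blueprint earlier.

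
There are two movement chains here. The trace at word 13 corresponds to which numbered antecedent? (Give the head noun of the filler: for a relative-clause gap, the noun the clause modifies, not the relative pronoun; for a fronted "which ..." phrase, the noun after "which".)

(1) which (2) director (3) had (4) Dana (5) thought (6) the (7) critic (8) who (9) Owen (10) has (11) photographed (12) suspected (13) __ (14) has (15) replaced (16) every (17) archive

The marked gap is the subject of "replaced".
Its filler is the fronted wh-phrase "which director", at word 2.
(The other dependency links word 7 to a gap after word 11.)

2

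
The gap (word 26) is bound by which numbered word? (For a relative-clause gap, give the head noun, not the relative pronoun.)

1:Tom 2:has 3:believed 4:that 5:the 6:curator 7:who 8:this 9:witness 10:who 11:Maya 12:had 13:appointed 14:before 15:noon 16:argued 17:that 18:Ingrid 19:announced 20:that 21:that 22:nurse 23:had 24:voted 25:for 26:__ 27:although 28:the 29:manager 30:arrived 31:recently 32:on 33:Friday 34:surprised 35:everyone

The gap at 26 is the prepositional object of "voted", inside a relative clause.
The relative pronoun is "who" (word 7); it is bound by the head noun immediately before it.
Its filler is the head noun "curator", at word 6.

6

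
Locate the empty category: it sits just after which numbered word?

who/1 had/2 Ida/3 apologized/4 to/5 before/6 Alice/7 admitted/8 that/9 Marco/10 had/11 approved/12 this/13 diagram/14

The displaced element is "who" (word 1).
It functions as the object of the preposition "to" of "apologized", so the gap sits immediately after word 5 ("to").
Base order: Ida had apologized to who before Alice admitted that Marco had approved this diagram.

5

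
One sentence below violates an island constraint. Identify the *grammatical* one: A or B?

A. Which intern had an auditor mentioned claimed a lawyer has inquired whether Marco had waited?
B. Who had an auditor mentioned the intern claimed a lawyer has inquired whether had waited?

In B, the wh-phrase is extracted from inside a wh-island (introduced by "whether"), which blocks movement.
In A, the extraction path crosses only that-complement boundaries, which are transparent.
So A is grammatical.

A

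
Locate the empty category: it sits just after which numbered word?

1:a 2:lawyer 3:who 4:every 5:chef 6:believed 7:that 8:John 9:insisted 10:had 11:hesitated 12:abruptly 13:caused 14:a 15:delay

9

The displaced element is "a lawyer" (word 2).
It is linked across 2 clause boundaries (that → Ø).
It functions as the subject of "hesitated", so the gap sits immediately after word 9 ("insisted").
Base order: Every chef believed that John insisted that a lawyer had hesitated abruptly.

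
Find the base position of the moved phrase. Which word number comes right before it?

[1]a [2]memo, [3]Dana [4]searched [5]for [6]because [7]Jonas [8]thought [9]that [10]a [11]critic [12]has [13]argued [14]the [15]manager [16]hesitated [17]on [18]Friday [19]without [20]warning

The displaced element is "a memo" (word 2).
It functions as the object of the preposition "for" of "searched", so the gap sits immediately after word 5 ("for").
Base order: Dana searched for a memo because Jonas thought that a critic has argued the manager hesitated on Friday without warning.

5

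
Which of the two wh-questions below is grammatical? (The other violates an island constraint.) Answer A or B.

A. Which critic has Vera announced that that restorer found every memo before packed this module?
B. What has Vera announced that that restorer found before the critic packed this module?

B

In A, the wh-phrase is extracted from inside an adjunct island (introduced by "before"), which blocks movement.
In B, the extraction path crosses only that-complement boundaries, which are transparent.
So B is grammatical.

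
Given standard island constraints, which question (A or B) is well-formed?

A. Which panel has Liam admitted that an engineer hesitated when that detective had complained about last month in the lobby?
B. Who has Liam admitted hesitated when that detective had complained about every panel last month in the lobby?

B

In A, the wh-phrase is extracted from inside an adjunct island (introduced by "when"), which blocks movement.
In B, the extraction path crosses only that-complement boundaries, which are transparent.
So B is grammatical.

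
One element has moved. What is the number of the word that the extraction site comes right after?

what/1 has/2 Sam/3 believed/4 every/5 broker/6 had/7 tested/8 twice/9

8

The displaced element is "what" (word 1).
It is linked across 1 clause boundary (Ø).
It functions as the direct object of "tested", so the gap sits immediately after word 8 ("tested").
Base order: Sam has believed every broker had tested what twice.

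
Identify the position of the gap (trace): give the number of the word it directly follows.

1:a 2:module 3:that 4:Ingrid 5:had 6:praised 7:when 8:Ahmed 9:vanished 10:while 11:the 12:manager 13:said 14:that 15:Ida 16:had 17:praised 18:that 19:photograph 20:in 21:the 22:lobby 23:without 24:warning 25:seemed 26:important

The displaced element is "a module" (word 2).
It functions as the direct object of "praised", so the gap sits immediately after word 6 ("praised").
Base order: Ingrid had praised a module when Ahmed vanished while the manager said that Ida had praised that photograph in the lobby without warning.

6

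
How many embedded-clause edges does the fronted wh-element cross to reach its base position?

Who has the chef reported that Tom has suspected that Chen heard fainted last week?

3

"who" is extracted from the subject of "fainted".
Boundaries crossed, outermost first: [that], [that], [Ø] — 3 in total.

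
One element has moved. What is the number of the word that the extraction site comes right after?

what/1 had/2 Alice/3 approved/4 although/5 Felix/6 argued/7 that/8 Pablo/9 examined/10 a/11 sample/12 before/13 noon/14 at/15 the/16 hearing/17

4

The displaced element is "what" (word 1).
It functions as the direct object of "approved", so the gap sits immediately after word 4 ("approved").
Base order: Alice had approved what although Felix argued that Pablo examined a sample before noon at the hearing.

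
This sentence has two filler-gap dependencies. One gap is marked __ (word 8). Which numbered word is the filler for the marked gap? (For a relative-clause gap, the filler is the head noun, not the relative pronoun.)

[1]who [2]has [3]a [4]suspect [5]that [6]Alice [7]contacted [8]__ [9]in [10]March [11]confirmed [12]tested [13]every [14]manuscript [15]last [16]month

The marked gap is inside the relative clause, the direct object of "contacted".
Its filler is the head noun "suspect" (via "that"), at word 4.
(The other dependency links word 1 to a gap after word 11.)

4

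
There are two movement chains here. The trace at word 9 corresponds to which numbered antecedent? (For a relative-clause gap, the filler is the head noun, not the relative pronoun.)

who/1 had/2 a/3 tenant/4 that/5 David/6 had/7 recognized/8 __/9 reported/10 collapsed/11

The marked gap is inside the relative clause, the direct object of "recognized".
Its filler is the head noun "tenant" (via "that"), at word 4.
(The other dependency links word 1 to a gap after word 10.)

4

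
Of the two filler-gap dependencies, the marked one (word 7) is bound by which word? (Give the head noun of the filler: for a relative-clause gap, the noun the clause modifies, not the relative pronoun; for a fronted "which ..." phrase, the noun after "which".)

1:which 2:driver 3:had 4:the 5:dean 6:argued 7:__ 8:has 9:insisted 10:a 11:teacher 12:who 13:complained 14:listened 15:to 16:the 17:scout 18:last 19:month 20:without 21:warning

2

The marked gap is the subject of "insisted".
Its filler is the fronted wh-phrase "which driver", at word 2.
(The other dependency links word 11 to a gap after word 12.)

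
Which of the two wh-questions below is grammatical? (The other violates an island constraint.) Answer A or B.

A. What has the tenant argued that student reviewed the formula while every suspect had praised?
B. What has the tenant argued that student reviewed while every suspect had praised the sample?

In A, the wh-phrase is extracted from inside an adjunct island (introduced by "while"), which blocks movement.
In B, the extraction path crosses only that-complement boundaries, which are transparent.
So B is grammatical.

B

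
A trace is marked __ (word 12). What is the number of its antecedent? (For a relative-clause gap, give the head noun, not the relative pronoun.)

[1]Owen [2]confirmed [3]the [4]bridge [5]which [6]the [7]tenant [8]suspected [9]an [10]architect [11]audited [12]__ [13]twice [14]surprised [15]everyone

The gap at 12 is the object of "audited", inside a relative clause.
The relative pronoun is "which" (word 5); it is bound by the head noun immediately before it.
Its filler is the head noun "bridge", at word 4.

4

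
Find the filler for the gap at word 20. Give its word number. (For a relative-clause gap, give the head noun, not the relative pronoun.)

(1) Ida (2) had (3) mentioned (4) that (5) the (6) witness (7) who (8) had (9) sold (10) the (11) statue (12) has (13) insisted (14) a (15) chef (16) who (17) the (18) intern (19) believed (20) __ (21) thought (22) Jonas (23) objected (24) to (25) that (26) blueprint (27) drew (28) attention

15

The gap at 20 is the subject of "thought", inside a relative clause.
The relative pronoun is "who" (word 16); it is bound by the head noun immediately before it.
Its filler is the head noun "chef", at word 15.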